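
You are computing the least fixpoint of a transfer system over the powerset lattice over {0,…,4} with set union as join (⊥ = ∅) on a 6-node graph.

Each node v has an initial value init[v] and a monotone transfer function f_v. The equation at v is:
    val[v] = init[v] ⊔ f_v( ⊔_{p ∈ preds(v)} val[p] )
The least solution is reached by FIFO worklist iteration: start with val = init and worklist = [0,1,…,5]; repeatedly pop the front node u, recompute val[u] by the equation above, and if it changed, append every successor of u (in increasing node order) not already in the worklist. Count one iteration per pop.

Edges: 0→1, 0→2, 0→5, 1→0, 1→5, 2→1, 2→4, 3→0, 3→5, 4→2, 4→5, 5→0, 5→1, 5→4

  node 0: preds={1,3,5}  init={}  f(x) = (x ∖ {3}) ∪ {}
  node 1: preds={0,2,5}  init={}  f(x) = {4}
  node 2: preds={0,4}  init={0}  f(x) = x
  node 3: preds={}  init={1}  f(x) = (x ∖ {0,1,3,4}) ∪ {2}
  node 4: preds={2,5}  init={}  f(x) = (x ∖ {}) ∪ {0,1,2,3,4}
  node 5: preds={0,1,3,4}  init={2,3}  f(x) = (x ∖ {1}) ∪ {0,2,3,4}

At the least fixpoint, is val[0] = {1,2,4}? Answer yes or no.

no

Worklist (12 pops):
  #1 pop 0: in={1,2,3} → {1,2} (was {}); enqueue []
  #2 pop 1: in={0,1,2,3} → {4} (was {}); enqueue [0]
  #3 pop 2: in={1,2} → {0,1,2} (was {0}); enqueue [1]
  #4 pop 3: in={} → {1,2} (was {1}); enqueue []
  #5 pop 4: in={0,1,2,3} → {0,1,2,3,4} (was {}); enqueue [2]
  #6 pop 5: in={0,1,2,3,4} → {0,2,3,4} (was {2,3}); enqueue [4]
  #7 pop 0: in={0,1,2,3,4} → {0,1,2,4} (was {1,2}); enqueue [5]
  #8 pop 1: in={0,1,2,3,4} → {4} (no change)
  #9 pop 2: in={0,1,2,3,4} → {0,1,2,3,4} (was {0,1,2}); enqueue [1]
  #10 pop 4: in={0,1,2,3,4} → {0,1,2,3,4} (no change)
  #11 pop 5: in={0,1,2,3,4} → {0,2,3,4} (no change)
  #12 pop 1: in={0,1,2,3,4} → {4} (no change)

Fixpoint:
  val[0] = {0,1,2,4}
  val[1] = {4}
  val[2] = {0,1,2,3,4}
  val[3] = {1,2}
  val[4] = {0,1,2,3,4}
  val[5] = {0,2,3,4}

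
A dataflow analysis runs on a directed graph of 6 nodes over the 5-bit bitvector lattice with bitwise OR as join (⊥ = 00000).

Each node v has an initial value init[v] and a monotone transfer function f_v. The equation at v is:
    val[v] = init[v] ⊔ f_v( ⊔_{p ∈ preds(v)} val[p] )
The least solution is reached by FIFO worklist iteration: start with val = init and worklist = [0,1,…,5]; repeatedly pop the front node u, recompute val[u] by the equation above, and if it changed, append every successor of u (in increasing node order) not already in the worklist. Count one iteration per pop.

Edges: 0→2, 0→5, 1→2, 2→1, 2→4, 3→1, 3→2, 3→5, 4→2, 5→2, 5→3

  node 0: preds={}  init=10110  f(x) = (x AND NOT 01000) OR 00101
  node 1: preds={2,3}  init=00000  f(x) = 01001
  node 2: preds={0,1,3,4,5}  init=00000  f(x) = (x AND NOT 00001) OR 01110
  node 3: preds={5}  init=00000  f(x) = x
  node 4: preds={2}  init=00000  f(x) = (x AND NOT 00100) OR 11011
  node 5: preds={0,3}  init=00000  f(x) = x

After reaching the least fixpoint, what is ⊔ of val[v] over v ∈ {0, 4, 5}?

Worklist (12 pops):
  #1 pop 0: in=00000 → 10111 (was 10110); enqueue []
  #2 pop 1: in=00000 → 01001 (was 00000); enqueue []
  #3 pop 2: in=11111 → 11110 (was 00000); enqueue [1]
  #4 pop 3: in=00000 → 00000 (no change)
  #5 pop 4: in=11110 → 11011 (was 00000); enqueue [2]
  #6 pop 5: in=10111 → 10111 (was 00000); enqueue [3]
  #7 pop 1: in=11110 → 01001 (no change)
  #8 pop 2: in=11111 → 11110 (no change)
  #9 pop 3: in=10111 → 10111 (was 00000); enqueue [1,2,5]
  #10 pop 1: in=11111 → 01001 (no change)
  #11 pop 2: in=11111 → 11110 (no change)
  #12 pop 5: in=10111 → 10111 (no change)

Fixpoint:
  val[0] = 10111
  val[1] = 01001
  val[2] = 11110
  val[3] = 10111
  val[4] = 11011
  val[5] = 10111

11111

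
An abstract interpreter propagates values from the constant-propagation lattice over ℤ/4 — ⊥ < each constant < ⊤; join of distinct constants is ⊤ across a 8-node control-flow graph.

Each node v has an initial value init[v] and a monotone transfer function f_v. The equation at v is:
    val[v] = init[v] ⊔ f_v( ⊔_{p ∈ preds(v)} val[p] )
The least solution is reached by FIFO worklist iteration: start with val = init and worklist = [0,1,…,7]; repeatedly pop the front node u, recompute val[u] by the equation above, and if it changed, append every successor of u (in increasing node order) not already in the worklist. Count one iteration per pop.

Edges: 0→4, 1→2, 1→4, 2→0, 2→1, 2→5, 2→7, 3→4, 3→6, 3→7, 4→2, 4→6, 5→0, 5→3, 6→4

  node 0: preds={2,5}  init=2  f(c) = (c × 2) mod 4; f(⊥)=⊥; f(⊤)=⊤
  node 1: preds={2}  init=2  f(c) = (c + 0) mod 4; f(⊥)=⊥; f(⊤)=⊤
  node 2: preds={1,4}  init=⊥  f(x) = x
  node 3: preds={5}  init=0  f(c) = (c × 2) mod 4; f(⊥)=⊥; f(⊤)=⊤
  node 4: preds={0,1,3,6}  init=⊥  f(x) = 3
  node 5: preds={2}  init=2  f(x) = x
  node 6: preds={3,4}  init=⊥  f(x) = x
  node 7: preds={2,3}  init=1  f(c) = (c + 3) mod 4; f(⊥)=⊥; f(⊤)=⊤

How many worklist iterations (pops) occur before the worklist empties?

Worklist (23 pops):
  #1 pop 0: in=2 → ⊤ (was 2); enqueue []
  #2 pop 1: in=⊥ → 2 (no change)
  #3 pop 2: in=2 → 2 (was ⊥); enqueue [0,1]
  #4 pop 3: in=2 → 0 (no change)
  #5 pop 4: in=⊤ → 3 (was ⊥); enqueue [2]
  #6 pop 5: in=2 → 2 (no change)
  #7 pop 6: in=⊤ → ⊤ (was ⊥); enqueue [4]
  #8 pop 7: in=⊤ → ⊤ (was 1); enqueue []
  #9 pop 0: in=2 → ⊤ (no change)
  #10 pop 1: in=2 → 2 (no change)
  #11 pop 2: in=⊤ → ⊤ (was 2); enqueue [0,1,5,7]
  #12 pop 4: in=⊤ → 3 (no change)
  #13 pop 0: in=⊤ → ⊤ (no change)
  #14 pop 1: in=⊤ → ⊤ (was 2); enqueue [2,4]
  #15 pop 5: in=⊤ → ⊤ (was 2); enqueue [0,3]
  #16 pop 7: in=⊤ → ⊤ (no change)
  #17 pop 2: in=⊤ → ⊤ (no change)
  #18 pop 4: in=⊤ → 3 (no change)
  #19 pop 0: in=⊤ → ⊤ (no change)
  #20 pop 3: in=⊤ → ⊤ (was 0); enqueue [4,6,7]
  #21 pop 4: in=⊤ → 3 (no change)
  #22 pop 6: in=⊤ → ⊤ (no change)
  #23 pop 7: in=⊤ → ⊤ (no change)

Fixpoint:
  val[0] = ⊤
  val[1] = ⊤
  val[2] = ⊤
  val[3] = ⊤
  val[4] = 3
  val[5] = ⊤
  val[6] = ⊤
  val[7] = ⊤

23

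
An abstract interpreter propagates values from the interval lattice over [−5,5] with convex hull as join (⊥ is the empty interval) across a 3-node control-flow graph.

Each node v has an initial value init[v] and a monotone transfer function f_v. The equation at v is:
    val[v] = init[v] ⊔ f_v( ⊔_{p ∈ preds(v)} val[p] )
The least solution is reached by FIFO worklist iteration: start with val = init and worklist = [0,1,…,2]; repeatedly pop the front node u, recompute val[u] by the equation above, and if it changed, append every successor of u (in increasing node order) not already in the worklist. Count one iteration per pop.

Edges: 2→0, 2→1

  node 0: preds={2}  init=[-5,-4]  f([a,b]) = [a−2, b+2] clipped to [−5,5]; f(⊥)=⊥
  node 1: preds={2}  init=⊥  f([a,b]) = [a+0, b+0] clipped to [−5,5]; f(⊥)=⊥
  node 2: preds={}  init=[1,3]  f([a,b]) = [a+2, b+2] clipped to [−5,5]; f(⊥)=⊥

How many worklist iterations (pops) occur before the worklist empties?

Iteration log — 3 steps:
  step 1. node 0  ⊔preds=[1,3]  new=[-5,5]  old=[-5,-4]  +wl: 
  step 2. node 1  ⊔preds=[1,3]  new=[1,3]  old=⊥  +wl: 
  step 3. node 2  ⊔preds=⊥  new=[1,3]  stable

Least fixpoint reached:
  node 0: [-5,5]
  node 1: [1,3]
  node 2: [1,3]

3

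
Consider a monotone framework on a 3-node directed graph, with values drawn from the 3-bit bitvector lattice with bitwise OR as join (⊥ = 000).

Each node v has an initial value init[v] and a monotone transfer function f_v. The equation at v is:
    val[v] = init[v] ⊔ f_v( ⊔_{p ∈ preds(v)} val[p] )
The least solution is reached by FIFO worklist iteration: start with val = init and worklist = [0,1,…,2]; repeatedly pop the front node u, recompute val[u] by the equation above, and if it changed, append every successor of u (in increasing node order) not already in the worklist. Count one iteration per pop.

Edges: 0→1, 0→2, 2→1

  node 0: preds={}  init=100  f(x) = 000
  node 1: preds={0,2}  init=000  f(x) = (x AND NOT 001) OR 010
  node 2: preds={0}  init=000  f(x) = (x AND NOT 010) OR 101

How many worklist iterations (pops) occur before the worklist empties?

Worklist (4 pops):
  #1 pop 0: in=000 → 100 (no change)
  #2 pop 1: in=100 → 110 (was 000); enqueue []
  #3 pop 2: in=100 → 101 (was 000); enqueue [1]
  #4 pop 1: in=101 → 110 (no change)

Fixpoint:
  val[0] = 100
  val[1] = 110
  val[2] = 101

4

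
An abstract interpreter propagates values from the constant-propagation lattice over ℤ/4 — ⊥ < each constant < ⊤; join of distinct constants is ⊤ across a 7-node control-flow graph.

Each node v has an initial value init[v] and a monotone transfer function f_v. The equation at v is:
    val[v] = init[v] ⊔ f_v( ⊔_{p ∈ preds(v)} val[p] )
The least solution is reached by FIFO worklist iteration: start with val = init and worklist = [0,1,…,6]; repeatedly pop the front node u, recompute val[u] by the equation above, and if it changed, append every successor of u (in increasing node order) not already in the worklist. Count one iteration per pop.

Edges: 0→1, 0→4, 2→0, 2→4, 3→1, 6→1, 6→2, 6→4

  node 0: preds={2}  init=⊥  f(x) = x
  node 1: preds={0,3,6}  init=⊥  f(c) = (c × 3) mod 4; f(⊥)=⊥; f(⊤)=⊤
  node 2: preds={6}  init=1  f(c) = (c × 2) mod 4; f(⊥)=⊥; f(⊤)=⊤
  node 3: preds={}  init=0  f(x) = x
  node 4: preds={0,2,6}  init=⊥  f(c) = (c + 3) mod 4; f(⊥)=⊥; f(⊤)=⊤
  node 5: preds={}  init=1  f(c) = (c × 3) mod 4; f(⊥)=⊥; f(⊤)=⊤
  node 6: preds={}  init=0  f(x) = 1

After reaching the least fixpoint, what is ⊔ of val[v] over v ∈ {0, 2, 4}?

Worklist (11 pops):
  #1 pop 0: in=1 → 1 (was ⊥); enqueue []
  #2 pop 1: in=⊤ → ⊤ (was ⊥); enqueue []
  #3 pop 2: in=0 → ⊤ (was 1); enqueue [0]
  #4 pop 3: in=⊥ → 0 (no change)
  #5 pop 4: in=⊤ → ⊤ (was ⊥); enqueue []
  #6 pop 5: in=⊥ → 1 (no change)
  #7 pop 6: in=⊥ → ⊤ (was 0); enqueue [1,2,4]
  #8 pop 0: in=⊤ → ⊤ (was 1); enqueue []
  #9 pop 1: in=⊤ → ⊤ (no change)
  #10 pop 2: in=⊤ → ⊤ (no change)
  #11 pop 4: in=⊤ → ⊤ (no change)

Fixpoint:
  val[0] = ⊤
  val[1] = ⊤
  val[2] = ⊤
  val[3] = 0
  val[4] = ⊤
  val[5] = 1
  val[6] = ⊤

⊤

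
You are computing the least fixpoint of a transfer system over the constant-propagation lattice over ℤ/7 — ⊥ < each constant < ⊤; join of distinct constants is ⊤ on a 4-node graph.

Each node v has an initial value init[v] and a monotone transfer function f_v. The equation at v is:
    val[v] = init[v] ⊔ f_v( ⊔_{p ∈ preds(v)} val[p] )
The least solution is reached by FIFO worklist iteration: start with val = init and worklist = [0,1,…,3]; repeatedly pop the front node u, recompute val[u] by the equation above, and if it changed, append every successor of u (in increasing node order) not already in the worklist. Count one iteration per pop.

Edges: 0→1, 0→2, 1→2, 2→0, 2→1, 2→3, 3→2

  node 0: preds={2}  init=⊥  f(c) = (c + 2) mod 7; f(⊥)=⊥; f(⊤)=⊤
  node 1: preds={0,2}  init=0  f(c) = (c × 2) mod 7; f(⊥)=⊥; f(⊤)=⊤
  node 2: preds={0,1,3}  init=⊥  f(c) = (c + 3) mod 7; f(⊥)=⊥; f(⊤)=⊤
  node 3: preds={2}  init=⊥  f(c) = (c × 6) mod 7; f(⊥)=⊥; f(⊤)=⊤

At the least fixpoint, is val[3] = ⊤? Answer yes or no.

Worklist (11 pops):
  #1 pop 0: in=⊥ → ⊥ (no change)
  #2 pop 1: in=⊥ → 0 (no change)
  #3 pop 2: in=0 → 3 (was ⊥); enqueue [0,1]
  #4 pop 3: in=3 → 4 (was ⊥); enqueue [2]
  #5 pop 0: in=3 → 5 (was ⊥); enqueue []
  #6 pop 1: in=⊤ → ⊤ (was 0); enqueue []
  #7 pop 2: in=⊤ → ⊤ (was 3); enqueue [0,1,3]
  #8 pop 0: in=⊤ → ⊤ (was 5); enqueue [2]
  #9 pop 1: in=⊤ → ⊤ (no change)
  #10 pop 3: in=⊤ → ⊤ (was 4); enqueue []
  #11 pop 2: in=⊤ → ⊤ (no change)

Fixpoint:
  val[0] = ⊤
  val[1] = ⊤
  val[2] = ⊤
  val[3] = ⊤

yes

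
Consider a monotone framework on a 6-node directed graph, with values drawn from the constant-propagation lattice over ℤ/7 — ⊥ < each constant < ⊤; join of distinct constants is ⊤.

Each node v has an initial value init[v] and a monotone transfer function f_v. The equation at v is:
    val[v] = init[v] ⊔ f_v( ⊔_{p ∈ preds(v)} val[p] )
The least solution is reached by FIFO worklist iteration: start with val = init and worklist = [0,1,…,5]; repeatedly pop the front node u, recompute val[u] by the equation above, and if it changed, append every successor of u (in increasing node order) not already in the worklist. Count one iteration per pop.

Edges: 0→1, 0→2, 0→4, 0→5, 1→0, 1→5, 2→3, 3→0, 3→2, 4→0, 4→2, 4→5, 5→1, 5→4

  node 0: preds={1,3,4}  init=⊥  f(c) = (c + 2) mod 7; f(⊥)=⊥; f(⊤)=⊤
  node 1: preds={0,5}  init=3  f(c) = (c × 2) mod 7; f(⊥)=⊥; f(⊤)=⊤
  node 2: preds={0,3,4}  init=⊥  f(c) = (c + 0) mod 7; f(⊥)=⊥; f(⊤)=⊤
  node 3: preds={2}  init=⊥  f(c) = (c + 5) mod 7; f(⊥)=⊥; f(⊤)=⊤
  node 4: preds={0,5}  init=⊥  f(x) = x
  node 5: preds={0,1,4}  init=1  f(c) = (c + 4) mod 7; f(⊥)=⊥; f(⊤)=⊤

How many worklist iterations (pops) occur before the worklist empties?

Worklist (14 pops):
  #1 pop 0: in=3 → 5 (was ⊥); enqueue []
  #2 pop 1: in=⊤ → ⊤ (was 3); enqueue [0]
  #3 pop 2: in=5 → 5 (was ⊥); enqueue []
  #4 pop 3: in=5 → 3 (was ⊥); enqueue [2]
  #5 pop 4: in=⊤ → ⊤ (was ⊥); enqueue []
  #6 pop 5: in=⊤ → ⊤ (was 1); enqueue [1,4]
  #7 pop 0: in=⊤ → ⊤ (was 5); enqueue [5]
  #8 pop 2: in=⊤ → ⊤ (was 5); enqueue [3]
  #9 pop 1: in=⊤ → ⊤ (no change)
  #10 pop 4: in=⊤ → ⊤ (no change)
  #11 pop 5: in=⊤ → ⊤ (no change)
  #12 pop 3: in=⊤ → ⊤ (was 3); enqueue [0,2]
  #13 pop 0: in=⊤ → ⊤ (no change)
  #14 pop 2: in=⊤ → ⊤ (no change)

Fixpoint:
  val[0] = ⊤
  val[1] = ⊤
  val[2] = ⊤
  val[3] = ⊤
  val[4] = ⊤
  val[5] = ⊤

14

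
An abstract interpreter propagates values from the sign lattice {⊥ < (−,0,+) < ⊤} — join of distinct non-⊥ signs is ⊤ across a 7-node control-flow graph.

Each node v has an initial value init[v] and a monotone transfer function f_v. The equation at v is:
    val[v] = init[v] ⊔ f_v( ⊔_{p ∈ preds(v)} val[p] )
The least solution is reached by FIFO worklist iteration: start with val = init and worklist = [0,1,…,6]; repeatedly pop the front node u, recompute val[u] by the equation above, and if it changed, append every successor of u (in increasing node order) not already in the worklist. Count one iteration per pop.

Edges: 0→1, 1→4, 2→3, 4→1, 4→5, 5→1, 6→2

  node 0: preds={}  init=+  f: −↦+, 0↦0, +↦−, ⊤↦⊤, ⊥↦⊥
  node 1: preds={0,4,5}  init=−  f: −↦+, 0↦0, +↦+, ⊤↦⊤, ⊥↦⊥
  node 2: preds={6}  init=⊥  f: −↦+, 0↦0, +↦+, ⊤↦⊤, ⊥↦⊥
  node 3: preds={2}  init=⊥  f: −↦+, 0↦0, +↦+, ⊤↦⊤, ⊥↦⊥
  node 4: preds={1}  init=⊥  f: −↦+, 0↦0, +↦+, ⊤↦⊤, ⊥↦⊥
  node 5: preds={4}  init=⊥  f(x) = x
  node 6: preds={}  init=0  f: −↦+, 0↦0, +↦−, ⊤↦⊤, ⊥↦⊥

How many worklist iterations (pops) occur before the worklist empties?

8

Trace (8 dequeues):
  [1] u=0 | in ⊥ | out + | ==
  [2] u=1 | in + | out ⊤ | prev − | push {}
  [3] u=2 | in 0 | out 0 | prev ⊥ | push {}
  [4] u=3 | in 0 | out 0 | prev ⊥ | push {}
  [5] u=4 | in ⊤ | out ⊤ | prev ⊥ | push {1}
  [6] u=5 | in ⊤ | out ⊤ | prev ⊥ | push {}
  [7] u=6 | in ⊥ | out 0 | ==
  [8] u=1 | in ⊤ | out ⊤ | ==

Converged values:
  [0] +
  [1] ⊤
  [2] 0
  [3] 0
  [4] ⊤
  [5] ⊤
  [6] 0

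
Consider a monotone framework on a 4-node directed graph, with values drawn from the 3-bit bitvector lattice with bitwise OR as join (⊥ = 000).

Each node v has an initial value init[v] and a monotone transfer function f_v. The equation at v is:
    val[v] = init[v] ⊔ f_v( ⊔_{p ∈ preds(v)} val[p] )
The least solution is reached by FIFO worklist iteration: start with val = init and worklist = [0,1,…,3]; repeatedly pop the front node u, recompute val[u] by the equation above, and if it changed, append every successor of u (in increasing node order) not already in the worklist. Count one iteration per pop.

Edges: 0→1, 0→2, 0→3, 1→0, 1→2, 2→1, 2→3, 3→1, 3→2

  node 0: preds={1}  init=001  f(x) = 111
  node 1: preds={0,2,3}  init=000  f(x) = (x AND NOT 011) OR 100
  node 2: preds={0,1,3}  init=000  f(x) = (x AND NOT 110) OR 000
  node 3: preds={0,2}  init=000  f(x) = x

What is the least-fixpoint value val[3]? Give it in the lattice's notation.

Trace (7 dequeues):
  [1] u=0 | in 000 | out 111 | prev 001 | push {}
  [2] u=1 | in 111 | out 100 | prev 000 | push {0}
  [3] u=2 | in 111 | out 001 | prev 000 | push {1}
  [4] u=3 | in 111 | out 111 | prev 000 | push {2}
  [5] u=0 | in 100 | out 111 | ==
  [6] u=1 | in 111 | out 100 | ==
  [7] u=2 | in 111 | out 001 | ==

Converged values:
  [0] 111
  [1] 100
  [2] 001
  [3] 111

111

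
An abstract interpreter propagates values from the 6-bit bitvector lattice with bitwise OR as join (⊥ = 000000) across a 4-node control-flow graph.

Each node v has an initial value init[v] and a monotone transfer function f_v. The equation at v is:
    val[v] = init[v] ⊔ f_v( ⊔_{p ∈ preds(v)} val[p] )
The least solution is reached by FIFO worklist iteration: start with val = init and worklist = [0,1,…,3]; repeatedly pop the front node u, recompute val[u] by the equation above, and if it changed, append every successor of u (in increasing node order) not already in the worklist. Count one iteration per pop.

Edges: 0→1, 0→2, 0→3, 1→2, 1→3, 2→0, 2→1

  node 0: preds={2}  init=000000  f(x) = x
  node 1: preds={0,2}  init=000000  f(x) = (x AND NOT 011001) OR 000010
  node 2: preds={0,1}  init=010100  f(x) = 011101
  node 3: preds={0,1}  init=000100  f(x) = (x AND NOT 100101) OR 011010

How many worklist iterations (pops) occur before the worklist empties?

Worklist (8 pops):
  #1 pop 0: in=010100 → 010100 (was 000000); enqueue []
  #2 pop 1: in=010100 → 000110 (was 000000); enqueue []
  #3 pop 2: in=010110 → 011101 (was 010100); enqueue [0,1]
  #4 pop 3: in=010110 → 011110 (was 000100); enqueue []
  #5 pop 0: in=011101 → 011101 (was 010100); enqueue [2,3]
  #6 pop 1: in=011101 → 000110 (no change)
  #7 pop 2: in=011111 → 011101 (no change)
  #8 pop 3: in=011111 → 011110 (no change)

Fixpoint:
  val[0] = 011101
  val[1] = 000110
  val[2] = 011101
  val[3] = 011110

8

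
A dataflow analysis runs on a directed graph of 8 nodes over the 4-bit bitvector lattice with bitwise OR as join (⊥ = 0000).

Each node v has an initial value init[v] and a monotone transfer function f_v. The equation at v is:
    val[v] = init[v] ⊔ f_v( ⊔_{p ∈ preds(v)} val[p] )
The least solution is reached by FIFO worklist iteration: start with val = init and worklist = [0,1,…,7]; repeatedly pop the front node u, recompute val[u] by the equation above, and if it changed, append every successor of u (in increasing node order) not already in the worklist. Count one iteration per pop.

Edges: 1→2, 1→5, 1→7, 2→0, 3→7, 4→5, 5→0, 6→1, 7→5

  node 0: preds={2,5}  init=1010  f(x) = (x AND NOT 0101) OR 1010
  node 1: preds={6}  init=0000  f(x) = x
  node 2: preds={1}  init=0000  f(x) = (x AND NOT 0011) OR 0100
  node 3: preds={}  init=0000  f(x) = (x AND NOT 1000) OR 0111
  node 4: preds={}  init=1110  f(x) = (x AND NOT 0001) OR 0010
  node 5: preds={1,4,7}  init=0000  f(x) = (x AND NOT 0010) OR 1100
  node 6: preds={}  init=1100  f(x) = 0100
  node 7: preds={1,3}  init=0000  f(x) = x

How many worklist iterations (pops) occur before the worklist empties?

11

Trace (11 dequeues):
  [1] u=0 | in 0000 | out 1010 | ==
  [2] u=1 | in 1100 | out 1100 | prev 0000 | push {}
  [3] u=2 | in 1100 | out 1100 | prev 0000 | push {0}
  [4] u=3 | in 0000 | out 0111 | prev 0000 | push {}
  [5] u=4 | in 0000 | out 1110 | ==
  [6] u=5 | in 1110 | out 1100 | prev 0000 | push {}
  [7] u=6 | in 0000 | out 1100 | ==
  [8] u=7 | in 1111 | out 1111 | prev 0000 | push {5}
  [9] u=0 | in 1100 | out 1010 | ==
  [10] u=5 | in 1111 | out 1101 | prev 1100 | push {0}
  [11] u=0 | in 1101 | out 1010 | ==

Converged values:
  [0] 1010
  [1] 1100
  [2] 1100
  [3] 0111
  [4] 1110
  [5] 1101
  [6] 1100
  [7] 1111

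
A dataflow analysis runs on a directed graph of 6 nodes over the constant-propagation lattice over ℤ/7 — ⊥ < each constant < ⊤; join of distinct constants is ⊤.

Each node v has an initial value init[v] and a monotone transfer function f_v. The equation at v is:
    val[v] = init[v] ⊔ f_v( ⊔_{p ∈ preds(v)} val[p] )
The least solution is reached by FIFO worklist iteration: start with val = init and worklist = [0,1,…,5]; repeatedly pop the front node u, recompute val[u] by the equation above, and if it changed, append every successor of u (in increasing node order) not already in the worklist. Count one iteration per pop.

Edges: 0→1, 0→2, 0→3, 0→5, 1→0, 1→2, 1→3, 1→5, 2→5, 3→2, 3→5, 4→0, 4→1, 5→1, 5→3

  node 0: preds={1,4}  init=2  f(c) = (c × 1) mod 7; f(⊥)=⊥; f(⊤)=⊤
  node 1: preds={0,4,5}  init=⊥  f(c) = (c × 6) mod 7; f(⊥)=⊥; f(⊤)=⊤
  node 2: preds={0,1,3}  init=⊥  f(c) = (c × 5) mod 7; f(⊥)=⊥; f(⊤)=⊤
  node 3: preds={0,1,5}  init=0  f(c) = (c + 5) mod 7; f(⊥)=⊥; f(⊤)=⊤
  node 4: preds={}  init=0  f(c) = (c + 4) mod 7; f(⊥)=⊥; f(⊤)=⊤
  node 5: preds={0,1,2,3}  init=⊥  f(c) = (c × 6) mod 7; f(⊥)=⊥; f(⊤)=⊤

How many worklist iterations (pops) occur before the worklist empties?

Worklist (10 pops):
  #1 pop 0: in=0 → ⊤ (was 2); enqueue []
  #2 pop 1: in=⊤ → ⊤ (was ⊥); enqueue [0]
  #3 pop 2: in=⊤ → ⊤ (was ⊥); enqueue []
  #4 pop 3: in=⊤ → ⊤ (was 0); enqueue [2]
  #5 pop 4: in=⊥ → 0 (no change)
  #6 pop 5: in=⊤ → ⊤ (was ⊥); enqueue [1,3]
  #7 pop 0: in=⊤ → ⊤ (no change)
  #8 pop 2: in=⊤ → ⊤ (no change)
  #9 pop 1: in=⊤ → ⊤ (no change)
  #10 pop 3: in=⊤ → ⊤ (no change)

Fixpoint:
  val[0] = ⊤
  val[1] = ⊤
  val[2] = ⊤
  val[3] = ⊤
  val[4] = 0
  val[5] = ⊤

10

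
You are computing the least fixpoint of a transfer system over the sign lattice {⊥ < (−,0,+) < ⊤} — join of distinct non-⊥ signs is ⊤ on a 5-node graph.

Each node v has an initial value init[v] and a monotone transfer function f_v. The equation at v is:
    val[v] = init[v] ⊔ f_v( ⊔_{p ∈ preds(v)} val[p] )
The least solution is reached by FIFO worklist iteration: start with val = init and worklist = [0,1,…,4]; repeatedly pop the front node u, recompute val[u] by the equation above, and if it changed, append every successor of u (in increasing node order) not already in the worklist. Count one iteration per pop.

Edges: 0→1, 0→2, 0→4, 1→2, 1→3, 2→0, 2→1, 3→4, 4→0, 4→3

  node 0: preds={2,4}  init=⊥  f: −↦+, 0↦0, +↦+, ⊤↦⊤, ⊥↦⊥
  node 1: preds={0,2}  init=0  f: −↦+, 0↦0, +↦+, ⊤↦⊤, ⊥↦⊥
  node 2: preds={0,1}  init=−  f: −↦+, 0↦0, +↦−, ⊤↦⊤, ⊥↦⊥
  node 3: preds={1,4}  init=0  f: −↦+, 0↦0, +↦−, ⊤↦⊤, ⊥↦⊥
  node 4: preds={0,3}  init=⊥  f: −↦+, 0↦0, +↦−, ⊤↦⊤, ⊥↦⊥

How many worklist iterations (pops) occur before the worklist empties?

10

Worklist (10 pops):
  #1 pop 0: in=− → + (was ⊥); enqueue []
  #2 pop 1: in=⊤ → ⊤ (was 0); enqueue []
  #3 pop 2: in=⊤ → ⊤ (was −); enqueue [0,1]
  #4 pop 3: in=⊤ → ⊤ (was 0); enqueue []
  #5 pop 4: in=⊤ → ⊤ (was ⊥); enqueue [3]
  #6 pop 0: in=⊤ → ⊤ (was +); enqueue [2,4]
  #7 pop 1: in=⊤ → ⊤ (no change)
  #8 pop 3: in=⊤ → ⊤ (no change)
  #9 pop 2: in=⊤ → ⊤ (no change)
  #10 pop 4: in=⊤ → ⊤ (no change)

Fixpoint:
  val[0] = ⊤
  val[1] = ⊤
  val[2] = ⊤
  val[3] = ⊤
  val[4] = ⊤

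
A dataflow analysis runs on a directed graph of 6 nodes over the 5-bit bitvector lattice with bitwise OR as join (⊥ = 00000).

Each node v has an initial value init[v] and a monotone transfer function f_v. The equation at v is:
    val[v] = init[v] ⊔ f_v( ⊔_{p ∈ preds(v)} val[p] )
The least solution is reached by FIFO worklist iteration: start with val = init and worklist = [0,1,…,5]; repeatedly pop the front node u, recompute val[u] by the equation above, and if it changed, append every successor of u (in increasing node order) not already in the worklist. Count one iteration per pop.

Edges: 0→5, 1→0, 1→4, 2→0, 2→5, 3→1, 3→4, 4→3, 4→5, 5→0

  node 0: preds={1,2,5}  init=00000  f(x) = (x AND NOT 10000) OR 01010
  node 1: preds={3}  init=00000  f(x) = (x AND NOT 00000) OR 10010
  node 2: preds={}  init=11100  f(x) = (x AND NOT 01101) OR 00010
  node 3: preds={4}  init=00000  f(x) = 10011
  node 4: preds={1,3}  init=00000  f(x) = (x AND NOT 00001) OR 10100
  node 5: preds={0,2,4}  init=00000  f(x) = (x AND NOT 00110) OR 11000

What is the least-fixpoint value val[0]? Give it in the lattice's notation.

01111

Worklist (13 pops):
  #1 pop 0: in=11100 → 01110 (was 00000); enqueue []
  #2 pop 1: in=00000 → 10010 (was 00000); enqueue [0]
  #3 pop 2: in=00000 → 11110 (was 11100); enqueue []
  #4 pop 3: in=00000 → 10011 (was 00000); enqueue [1]
  #5 pop 4: in=10011 → 10110 (was 00000); enqueue [3]
  #6 pop 5: in=11110 → 11000 (was 00000); enqueue []
  #7 pop 0: in=11110 → 01110 (no change)
  #8 pop 1: in=10011 → 10011 (was 10010); enqueue [0,4]
  #9 pop 3: in=10110 → 10011 (no change)
  #10 pop 0: in=11111 → 01111 (was 01110); enqueue [5]
  #11 pop 4: in=10011 → 10110 (no change)
  #12 pop 5: in=11111 → 11001 (was 11000); enqueue [0]
  #13 pop 0: in=11111 → 01111 (no change)

Fixpoint:
  val[0] = 01111
  val[1] = 10011
  val[2] = 11110
  val[3] = 10011
  val[4] = 10110
  val[5] = 11001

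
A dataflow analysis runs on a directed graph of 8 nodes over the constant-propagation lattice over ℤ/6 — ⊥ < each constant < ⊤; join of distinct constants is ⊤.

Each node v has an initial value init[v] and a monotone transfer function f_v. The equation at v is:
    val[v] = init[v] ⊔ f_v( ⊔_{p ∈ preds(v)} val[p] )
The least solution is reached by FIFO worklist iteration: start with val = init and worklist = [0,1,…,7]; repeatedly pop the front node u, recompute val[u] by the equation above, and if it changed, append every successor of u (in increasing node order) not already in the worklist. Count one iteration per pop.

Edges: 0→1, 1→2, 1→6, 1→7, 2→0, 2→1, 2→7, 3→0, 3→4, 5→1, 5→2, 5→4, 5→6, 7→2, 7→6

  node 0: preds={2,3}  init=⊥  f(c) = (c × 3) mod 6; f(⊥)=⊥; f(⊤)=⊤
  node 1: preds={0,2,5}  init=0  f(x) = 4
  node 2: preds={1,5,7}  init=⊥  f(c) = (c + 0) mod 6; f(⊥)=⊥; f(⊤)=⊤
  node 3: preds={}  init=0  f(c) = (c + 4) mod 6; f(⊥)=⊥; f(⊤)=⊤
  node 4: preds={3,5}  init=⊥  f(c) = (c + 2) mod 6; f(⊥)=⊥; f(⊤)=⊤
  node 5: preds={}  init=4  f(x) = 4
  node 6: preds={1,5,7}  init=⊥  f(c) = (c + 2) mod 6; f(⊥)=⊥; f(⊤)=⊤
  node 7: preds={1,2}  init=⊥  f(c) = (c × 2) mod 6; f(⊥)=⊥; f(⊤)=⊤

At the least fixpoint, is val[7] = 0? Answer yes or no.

no

Iteration log — 12 steps:
  step 1. node 0  ⊔preds=0  new=0  old=⊥  +wl: 
  step 2. node 1  ⊔preds=⊤  new=⊤  old=0  +wl: 
  step 3. node 2  ⊔preds=⊤  new=⊤  old=⊥  +wl: 0,1
  step 4. node 3  ⊔preds=⊥  new=0  stable
  step 5. node 4  ⊔preds=⊤  new=⊤  old=⊥  +wl: 
  step 6. node 5  ⊔preds=⊥  new=4  stable
  step 7. node 6  ⊔preds=⊤  new=⊤  old=⊥  +wl: 
  step 8. node 7  ⊔preds=⊤  new=⊤  old=⊥  +wl: 2,6
  step 9. node 0  ⊔preds=⊤  new=⊤  old=0  +wl: 
  step 10. node 1  ⊔preds=⊤  new=⊤  stable
  step 11. node 2  ⊔preds=⊤  new=⊤  stable
  step 12. node 6  ⊔preds=⊤  new=⊤  stable

Least fixpoint reached:
  node 0: ⊤
  node 1: ⊤
  node 2: ⊤
  node 3: 0
  node 4: ⊤
  node 5: 4
  node 6: ⊤
  node 7: ⊤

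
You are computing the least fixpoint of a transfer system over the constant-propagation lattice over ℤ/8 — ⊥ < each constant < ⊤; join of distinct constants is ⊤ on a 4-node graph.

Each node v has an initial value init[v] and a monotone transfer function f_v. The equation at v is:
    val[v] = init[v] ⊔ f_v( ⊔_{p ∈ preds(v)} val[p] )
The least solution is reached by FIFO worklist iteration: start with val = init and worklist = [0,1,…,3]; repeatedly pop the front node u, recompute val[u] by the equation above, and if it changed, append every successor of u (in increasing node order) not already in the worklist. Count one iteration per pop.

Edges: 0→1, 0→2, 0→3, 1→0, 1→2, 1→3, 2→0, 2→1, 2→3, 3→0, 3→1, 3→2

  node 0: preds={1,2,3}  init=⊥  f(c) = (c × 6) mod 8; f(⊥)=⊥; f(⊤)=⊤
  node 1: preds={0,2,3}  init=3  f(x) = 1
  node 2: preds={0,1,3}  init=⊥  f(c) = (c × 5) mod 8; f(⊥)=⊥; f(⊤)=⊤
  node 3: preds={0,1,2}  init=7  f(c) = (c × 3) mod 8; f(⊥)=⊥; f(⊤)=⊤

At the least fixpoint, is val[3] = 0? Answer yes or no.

no

Trace (7 dequeues):
  [1] u=0 | in ⊤ | out ⊤ | prev ⊥ | push {}
  [2] u=1 | in ⊤ | out ⊤ | prev 3 | push {0}
  [3] u=2 | in ⊤ | out ⊤ | prev ⊥ | push {1}
  [4] u=3 | in ⊤ | out ⊤ | prev 7 | push {2}
  [5] u=0 | in ⊤ | out ⊤ | ==
  [6] u=1 | in ⊤ | out ⊤ | ==
  [7] u=2 | in ⊤ | out ⊤ | ==

Converged values:
  [0] ⊤
  [1] ⊤
  [2] ⊤
  [3] ⊤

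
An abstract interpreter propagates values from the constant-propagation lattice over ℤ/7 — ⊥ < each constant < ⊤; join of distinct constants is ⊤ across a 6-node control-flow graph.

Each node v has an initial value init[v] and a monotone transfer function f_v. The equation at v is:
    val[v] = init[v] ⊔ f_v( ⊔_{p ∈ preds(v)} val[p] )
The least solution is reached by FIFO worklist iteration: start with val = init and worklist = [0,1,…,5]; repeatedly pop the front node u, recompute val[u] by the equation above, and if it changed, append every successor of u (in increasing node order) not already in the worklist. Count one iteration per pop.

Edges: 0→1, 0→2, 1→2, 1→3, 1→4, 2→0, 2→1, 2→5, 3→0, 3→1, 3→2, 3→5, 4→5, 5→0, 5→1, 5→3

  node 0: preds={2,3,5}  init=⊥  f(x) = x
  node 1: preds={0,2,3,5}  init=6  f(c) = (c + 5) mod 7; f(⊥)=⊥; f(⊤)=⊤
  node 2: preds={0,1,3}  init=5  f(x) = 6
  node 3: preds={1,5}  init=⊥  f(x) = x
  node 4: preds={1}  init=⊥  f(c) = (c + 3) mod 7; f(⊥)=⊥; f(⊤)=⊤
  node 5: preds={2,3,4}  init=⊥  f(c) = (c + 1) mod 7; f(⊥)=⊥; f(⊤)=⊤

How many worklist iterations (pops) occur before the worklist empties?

Trace (10 dequeues):
  [1] u=0 | in 5 | out 5 | prev ⊥ | push {}
  [2] u=1 | in 5 | out ⊤ | prev 6 | push {}
  [3] u=2 | in ⊤ | out ⊤ | prev 5 | push {0,1}
  [4] u=3 | in ⊤ | out ⊤ | prev ⊥ | push {2}
  [5] u=4 | in ⊤ | out ⊤ | prev ⊥ | push {}
  [6] u=5 | in ⊤ | out ⊤ | prev ⊥ | push {3}
  [7] u=0 | in ⊤ | out ⊤ | prev 5 | push {}
  [8] u=1 | in ⊤ | out ⊤ | ==
  [9] u=2 | in ⊤ | out ⊤ | ==
  [10] u=3 | in ⊤ | out ⊤ | ==

Converged values:
  [0] ⊤
  [1] ⊤
  [2] ⊤
  [3] ⊤
  [4] ⊤
  [5] ⊤

10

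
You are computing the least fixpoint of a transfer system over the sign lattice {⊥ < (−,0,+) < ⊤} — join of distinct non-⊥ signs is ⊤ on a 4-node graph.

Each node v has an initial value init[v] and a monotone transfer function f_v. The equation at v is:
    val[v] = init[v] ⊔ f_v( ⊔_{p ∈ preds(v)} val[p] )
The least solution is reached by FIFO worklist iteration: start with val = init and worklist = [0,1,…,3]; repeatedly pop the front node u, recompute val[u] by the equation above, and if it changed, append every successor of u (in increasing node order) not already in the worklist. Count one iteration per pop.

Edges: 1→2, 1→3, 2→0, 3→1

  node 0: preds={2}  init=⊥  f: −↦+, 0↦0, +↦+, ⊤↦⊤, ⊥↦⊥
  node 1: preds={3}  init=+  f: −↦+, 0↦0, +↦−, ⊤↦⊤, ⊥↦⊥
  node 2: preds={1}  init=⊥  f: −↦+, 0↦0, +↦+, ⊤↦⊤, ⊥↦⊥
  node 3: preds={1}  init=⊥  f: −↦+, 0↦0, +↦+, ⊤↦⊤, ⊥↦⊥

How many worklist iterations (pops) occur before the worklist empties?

10

Iteration log — 10 steps:
  step 1. node 0  ⊔preds=⊥  new=⊥  stable
  step 2. node 1  ⊔preds=⊥  new=+  stable
  step 3. node 2  ⊔preds=+  new=+  old=⊥  +wl: 0
  step 4. node 3  ⊔preds=+  new=+  old=⊥  +wl: 1
  step 5. node 0  ⊔preds=+  new=+  old=⊥  +wl: 
  step 6. node 1  ⊔preds=+  new=⊤  old=+  +wl: 2,3
  step 7. node 2  ⊔preds=⊤  new=⊤  old=+  +wl: 0
  step 8. node 3  ⊔preds=⊤  new=⊤  old=+  +wl: 1
  step 9. node 0  ⊔preds=⊤  new=⊤  old=+  +wl: 
  step 10. node 1  ⊔preds=⊤  new=⊤  stable

Least fixpoint reached:
  node 0: ⊤
  node 1: ⊤
  node 2: ⊤
  node 3: ⊤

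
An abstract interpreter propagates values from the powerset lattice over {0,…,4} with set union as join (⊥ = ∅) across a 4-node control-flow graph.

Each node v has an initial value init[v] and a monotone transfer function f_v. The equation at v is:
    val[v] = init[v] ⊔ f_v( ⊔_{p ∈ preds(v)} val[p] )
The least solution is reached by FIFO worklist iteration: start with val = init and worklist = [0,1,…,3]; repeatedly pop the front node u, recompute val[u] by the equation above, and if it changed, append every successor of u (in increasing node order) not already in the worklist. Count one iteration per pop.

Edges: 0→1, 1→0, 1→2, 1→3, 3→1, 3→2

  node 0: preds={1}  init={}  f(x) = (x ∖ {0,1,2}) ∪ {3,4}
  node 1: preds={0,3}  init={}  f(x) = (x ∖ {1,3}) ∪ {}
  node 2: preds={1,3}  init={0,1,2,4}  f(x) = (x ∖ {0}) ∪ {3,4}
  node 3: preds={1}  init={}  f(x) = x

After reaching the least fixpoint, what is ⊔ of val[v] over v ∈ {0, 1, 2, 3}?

Worklist (7 pops):
  #1 pop 0: in={} → {3,4} (was {}); enqueue []
  #2 pop 1: in={3,4} → {4} (was {}); enqueue [0]
  #3 pop 2: in={4} → {0,1,2,3,4} (was {0,1,2,4}); enqueue []
  #4 pop 3: in={4} → {4} (was {}); enqueue [1,2]
  #5 pop 0: in={4} → {3,4} (no change)
  #6 pop 1: in={3,4} → {4} (no change)
  #7 pop 2: in={4} → {0,1,2,3,4} (no change)

Fixpoint:
  val[0] = {3,4}
  val[1] = {4}
  val[2] = {0,1,2,3,4}
  val[3] = {4}

{0,1,2,3,4}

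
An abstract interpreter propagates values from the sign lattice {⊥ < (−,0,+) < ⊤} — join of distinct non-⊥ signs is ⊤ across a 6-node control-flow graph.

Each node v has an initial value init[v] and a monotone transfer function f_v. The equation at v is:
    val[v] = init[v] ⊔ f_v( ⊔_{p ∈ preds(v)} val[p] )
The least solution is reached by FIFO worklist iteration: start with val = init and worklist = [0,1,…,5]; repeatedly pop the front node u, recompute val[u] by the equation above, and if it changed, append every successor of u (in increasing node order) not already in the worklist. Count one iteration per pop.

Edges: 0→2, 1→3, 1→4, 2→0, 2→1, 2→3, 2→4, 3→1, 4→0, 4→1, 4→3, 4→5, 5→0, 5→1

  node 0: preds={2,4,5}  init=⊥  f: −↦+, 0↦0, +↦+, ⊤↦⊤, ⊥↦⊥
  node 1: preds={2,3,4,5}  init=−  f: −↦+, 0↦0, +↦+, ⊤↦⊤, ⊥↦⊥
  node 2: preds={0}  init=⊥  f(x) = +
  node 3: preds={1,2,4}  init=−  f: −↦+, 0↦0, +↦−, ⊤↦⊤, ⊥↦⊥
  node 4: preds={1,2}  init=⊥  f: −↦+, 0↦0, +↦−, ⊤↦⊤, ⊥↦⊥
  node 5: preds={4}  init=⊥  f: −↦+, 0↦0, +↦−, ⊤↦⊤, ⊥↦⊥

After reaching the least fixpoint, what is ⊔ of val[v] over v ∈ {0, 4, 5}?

Worklist (10 pops):
  #1 pop 0: in=⊥ → ⊥ (no change)
  #2 pop 1: in=− → ⊤ (was −); enqueue []
  #3 pop 2: in=⊥ → + (was ⊥); enqueue [0,1]
  #4 pop 3: in=⊤ → ⊤ (was −); enqueue []
  #5 pop 4: in=⊤ → ⊤ (was ⊥); enqueue [3]
  #6 pop 5: in=⊤ → ⊤ (was ⊥); enqueue []
  #7 pop 0: in=⊤ → ⊤ (was ⊥); enqueue [2]
  #8 pop 1: in=⊤ → ⊤ (no change)
  #9 pop 3: in=⊤ → ⊤ (no change)
  #10 pop 2: in=⊤ → + (no change)

Fixpoint:
  val[0] = ⊤
  val[1] = ⊤
  val[2] = +
  val[3] = ⊤
  val[4] = ⊤
  val[5] = ⊤

⊤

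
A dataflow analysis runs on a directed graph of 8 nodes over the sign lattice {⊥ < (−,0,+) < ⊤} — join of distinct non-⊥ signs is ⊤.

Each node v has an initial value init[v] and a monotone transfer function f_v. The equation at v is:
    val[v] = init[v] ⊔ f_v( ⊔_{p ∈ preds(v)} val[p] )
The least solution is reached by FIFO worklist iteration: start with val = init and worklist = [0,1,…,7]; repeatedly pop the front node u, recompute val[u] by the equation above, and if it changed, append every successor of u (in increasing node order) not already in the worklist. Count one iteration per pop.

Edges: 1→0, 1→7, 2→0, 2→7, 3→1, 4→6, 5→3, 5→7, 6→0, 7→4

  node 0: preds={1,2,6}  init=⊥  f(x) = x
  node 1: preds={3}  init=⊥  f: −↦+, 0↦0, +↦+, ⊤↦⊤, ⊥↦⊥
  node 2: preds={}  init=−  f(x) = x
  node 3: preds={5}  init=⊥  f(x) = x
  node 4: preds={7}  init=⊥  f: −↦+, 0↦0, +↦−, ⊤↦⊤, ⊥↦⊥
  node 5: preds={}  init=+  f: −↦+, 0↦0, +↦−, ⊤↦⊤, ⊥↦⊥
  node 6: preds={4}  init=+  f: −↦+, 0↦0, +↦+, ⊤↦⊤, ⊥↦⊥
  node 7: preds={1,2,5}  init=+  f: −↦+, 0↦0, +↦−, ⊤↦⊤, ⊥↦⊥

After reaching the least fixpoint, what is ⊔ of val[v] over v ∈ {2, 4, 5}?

⊤

Trace (14 dequeues):
  [1] u=0 | in ⊤ | out ⊤ | prev ⊥ | push {}
  [2] u=1 | in ⊥ | out ⊥ | ==
  [3] u=2 | in ⊥ | out − | ==
  [4] u=3 | in + | out + | prev ⊥ | push {1}
  [5] u=4 | in + | out − | prev ⊥ | push {}
  [6] u=5 | in ⊥ | out + | ==
  [7] u=6 | in − | out + | ==
  [8] u=7 | in ⊤ | out ⊤ | prev + | push {4}
  [9] u=1 | in + | out + | prev ⊥ | push {0,7}
  [10] u=4 | in ⊤ | out ⊤ | prev − | push {6}
  [11] u=0 | in ⊤ | out ⊤ | ==
  [12] u=7 | in ⊤ | out ⊤ | ==
  [13] u=6 | in ⊤ | out ⊤ | prev + | push {0}
  [14] u=0 | in ⊤ | out ⊤ | ==

Converged values:
  [0] ⊤
  [1] +
  [2] −
  [3] +
  [4] ⊤
  [5] +
  [6] ⊤
  [7] ⊤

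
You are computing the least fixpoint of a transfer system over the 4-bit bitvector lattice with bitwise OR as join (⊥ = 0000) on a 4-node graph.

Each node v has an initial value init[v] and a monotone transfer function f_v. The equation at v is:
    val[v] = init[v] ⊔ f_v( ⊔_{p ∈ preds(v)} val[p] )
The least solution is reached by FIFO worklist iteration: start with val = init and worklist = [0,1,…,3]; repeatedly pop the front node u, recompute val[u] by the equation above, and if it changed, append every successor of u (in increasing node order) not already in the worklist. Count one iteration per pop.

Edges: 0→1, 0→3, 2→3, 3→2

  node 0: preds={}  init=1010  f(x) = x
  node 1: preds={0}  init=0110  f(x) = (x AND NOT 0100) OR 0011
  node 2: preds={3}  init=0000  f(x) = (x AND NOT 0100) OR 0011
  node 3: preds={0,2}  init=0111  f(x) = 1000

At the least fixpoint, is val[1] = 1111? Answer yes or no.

Worklist (6 pops):
  #1 pop 0: in=0000 → 1010 (no change)
  #2 pop 1: in=1010 → 1111 (was 0110); enqueue []
  #3 pop 2: in=0111 → 0011 (was 0000); enqueue []
  #4 pop 3: in=1011 → 1111 (was 0111); enqueue [2]
  #5 pop 2: in=1111 → 1011 (was 0011); enqueue [3]
  #6 pop 3: in=1011 → 1111 (no change)

Fixpoint:
  val[0] = 1010
  val[1] = 1111
  val[2] = 1011
  val[3] = 1111

yes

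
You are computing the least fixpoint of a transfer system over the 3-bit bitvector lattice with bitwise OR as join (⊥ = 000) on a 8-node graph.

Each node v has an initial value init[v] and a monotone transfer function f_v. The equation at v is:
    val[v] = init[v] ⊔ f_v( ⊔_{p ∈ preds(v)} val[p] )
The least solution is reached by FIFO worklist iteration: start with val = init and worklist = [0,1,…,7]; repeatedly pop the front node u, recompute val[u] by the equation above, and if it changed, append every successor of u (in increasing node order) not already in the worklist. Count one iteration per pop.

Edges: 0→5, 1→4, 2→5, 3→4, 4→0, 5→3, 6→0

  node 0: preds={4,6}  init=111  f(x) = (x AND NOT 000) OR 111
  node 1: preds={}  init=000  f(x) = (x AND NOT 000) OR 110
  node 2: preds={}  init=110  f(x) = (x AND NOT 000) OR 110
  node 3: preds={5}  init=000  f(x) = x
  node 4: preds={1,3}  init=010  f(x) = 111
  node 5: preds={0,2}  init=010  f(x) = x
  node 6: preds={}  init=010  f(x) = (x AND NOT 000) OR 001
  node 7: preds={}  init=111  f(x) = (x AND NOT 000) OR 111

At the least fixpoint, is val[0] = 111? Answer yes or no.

yes

Trace (11 dequeues):
  [1] u=0 | in 010 | out 111 | ==
  [2] u=1 | in 000 | out 110 | prev 000 | push {}
  [3] u=2 | in 000 | out 110 | ==
  [4] u=3 | in 010 | out 010 | prev 000 | push {}
  [5] u=4 | in 110 | out 111 | prev 010 | push {0}
  [6] u=5 | in 111 | out 111 | prev 010 | push {3}
  [7] u=6 | in 000 | out 011 | prev 010 | push {}
  [8] u=7 | in 000 | out 111 | ==
  [9] u=0 | in 111 | out 111 | ==
  [10] u=3 | in 111 | out 111 | prev 010 | push {4}
  [11] u=4 | in 111 | out 111 | ==

Converged values:
  [0] 111
  [1] 110
  [2] 110
  [3] 111
  [4] 111
  [5] 111
  [6] 011
  [7] 111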